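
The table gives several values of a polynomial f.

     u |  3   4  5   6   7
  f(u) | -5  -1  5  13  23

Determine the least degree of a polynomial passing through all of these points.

2

Forward differences of the values at u = 3, 4, 5, 6, 7:
  f  : -5  -1  5  13  23
  Δ  : 4  6  8  10
  Δ^2: 2  2  2
  Δ^3: 0  0
  Δ^4: 0
The second differences are constant (2) and nonzero, while all higher differences vanish, so the minimal degree is 2.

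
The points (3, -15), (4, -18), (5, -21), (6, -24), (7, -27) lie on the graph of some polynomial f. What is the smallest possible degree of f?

Forward differences of the values at u = 3, 4, 5, 6, 7:
  f  : -15  -18  -21  -24  -27
  Δ  : -3  -3  -3  -3
  Δ^2: 0  0  0
  Δ^3: 0  0
  Δ^4: 0
The first differences are constant (-3) and nonzero, while all higher differences vanish, so the minimal degree is 1.

1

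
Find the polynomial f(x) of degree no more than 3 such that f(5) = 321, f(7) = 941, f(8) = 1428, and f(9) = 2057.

f(x) = 3x^3 - x^2 - 5x - 4

Write f(x) = ax^3 + bx^2 + cx + d. Substituting each data point gives a linear system:
  125a + 25b + 5c + d = 321
  343a + 49b + 7c + d = 941
  512a + 64b + 8c + d = 1428
  729a + 81b + 9c + d = 2057
Solving the system yields a = 3, b = -1, c = -5, d = -4.
So f(x) = 3x^3 - x^2 - 5x - 4.
Check: f(8) = 1428. ✓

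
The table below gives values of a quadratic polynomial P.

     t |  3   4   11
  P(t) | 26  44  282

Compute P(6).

Using the Lagrange interpolation formula with nodes 3, 4, 11:
  L_0(t) = (t - 4)(t - 11) / 8
  L_1(t) = (t - 3)(t - 11) / -7
  L_2(t) = (t - 3)(t - 4) / 56
Then P(t) = 26·L_0(t) + 44·L_1(t) + 282·L_2(t).
Expanding and collecting terms gives P(t) = 2t^2 + 4t - 4.
Evaluating at t = 6: P(6) = 92.

92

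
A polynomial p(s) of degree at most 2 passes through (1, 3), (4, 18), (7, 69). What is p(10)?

Forward differences of the values at s = 1, 4, 7:
  p  : 3  18  69
  Δ  : 15  51
  Δ^2: 36
The second differences are constant, confirming degree 2.
Interpolating (Newton forward form) and evaluating at s = 10 gives p(10) = 156.

156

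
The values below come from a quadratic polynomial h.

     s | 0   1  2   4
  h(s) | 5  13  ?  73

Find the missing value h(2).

27

The 3 known points determine the degree-2 polynomial uniquely.
Write h(s) = as^2 + bs + c. Substituting each data point gives a linear system:
  c = 5
  a + b + c = 13
  16a + 4b + c = 73
Solving the system yields a = 3, b = 5, c = 5.
So h(s) = 3s² + 5s + 5.
Then h(2) = 27.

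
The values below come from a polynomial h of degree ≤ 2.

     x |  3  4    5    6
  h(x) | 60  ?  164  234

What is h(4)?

On equispaced nodes a degree-2 polynomial has vanishing third forward difference, so
  - h(3) + 3·h(4) - 3·h(5) + h(6) = 0.
Substituting the known values and solving for h(4):
  3·h(4) = 318
  h(4) = 106.

106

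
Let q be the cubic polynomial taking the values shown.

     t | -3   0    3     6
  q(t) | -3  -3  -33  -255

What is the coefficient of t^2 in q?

Write q(t) = at^3 + bt^2 + ct + d. Substituting each data point gives a linear system:
  -27a + 9b - 3c + d = -3
  d = -3
  27a + 9b + 3c + d = -33
  216a + 36b + 6c + d = -255
Solving the system yields a = -1, b = -5/3, c = 4, d = -3.
So q(t) = -t^3 - (5/3)t^2 + 4t - 3.
The coefficient of t^2 is -5/3.

-5/3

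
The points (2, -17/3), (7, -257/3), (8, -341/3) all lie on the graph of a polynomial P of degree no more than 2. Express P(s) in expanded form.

Write P(s) = as^2 + bs + c. Substituting each data point gives a linear system:
  4a + 2b + c = -17/3
  49a + 7b + c = -257/3
  64a + 8b + c = -341/3
Solving the system yields a = -2, b = 2, c = -5/3.
So P(s) = -2s² + 2s - 5/3.
Check: P(2) = -17/3. ✓

P(s) = -2s^2 + 2s - 5/3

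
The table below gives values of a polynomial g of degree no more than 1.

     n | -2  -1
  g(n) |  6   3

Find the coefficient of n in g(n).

-3

Write g(n) = an + b. Substituting each data point gives a linear system:
  -2a + b = 6
  -a + b = 3
Solving the system yields a = -3, b = 0.
So g(n) = -3n.
The leading coefficient is -3.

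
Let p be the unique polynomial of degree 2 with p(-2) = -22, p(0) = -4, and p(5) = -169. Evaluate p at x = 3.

Using the Lagrange interpolation formula with nodes -2, 0, 5:
  L_0(x) = x(x - 5) / 14
  L_1(x) = (x + 2)(x - 5) / -10
  L_2(x) = (x + 2)x / 35
Then p(x) = -22·L_0(x) - 4·L_1(x) - 169·L_2(x).
Expanding and collecting terms gives p(x) = -6x² - 3x - 4.
Evaluating at x = 3: p(3) = -67.

-67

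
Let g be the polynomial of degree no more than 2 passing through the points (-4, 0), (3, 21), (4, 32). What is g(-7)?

Write g(n) = an^2 + bn + c. Substituting each data point gives a linear system:
  16a - 4b + c = 0
  9a + 3b + c = 21
  16a + 4b + c = 32
Solving the system yields a = 1, b = 4, c = 0.
So g(n) = n^2 + 4n.
Then g(-7) = 21.

21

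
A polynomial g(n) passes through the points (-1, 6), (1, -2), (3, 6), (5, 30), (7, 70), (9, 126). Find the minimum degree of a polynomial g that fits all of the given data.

Forward differences of the values at n = -1, 1, 3, 5, 7, 9:
  g  : 6  -2  6  30  70  126
  Δ  : -8  8  24  40  56
  Δ^2: 16  16  16  16
  Δ^3: 0  0  0
  Δ^4: 0  0
  Δ^5: 0
The second differences are constant (16) and nonzero, while all higher differences vanish, so the minimal degree is 2.

2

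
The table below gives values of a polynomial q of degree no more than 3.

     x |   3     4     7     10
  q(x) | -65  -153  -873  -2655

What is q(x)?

Using the Lagrange interpolation formula with nodes 3, 4, 7, 10:
  L_0(x) = (x - 4)(x - 7)(x - 10) / -28
  L_1(x) = (x - 3)(x - 7)(x - 10) / 18
  L_2(x) = (x - 3)(x - 4)(x - 10) / -36
  L_3(x) = (x - 3)(x - 4)(x - 7) / 126
Then q(x) = -65·L_0(x) - 153·L_1(x) - 873·L_2(x) - 2655·L_3(x).
Expanding and collecting terms gives q(x) = -3x^3 + 4x^2 - 5x - 5.
Check: q(7) = -873. ✓

q(x) = -3x^3 + 4x^2 - 5x - 5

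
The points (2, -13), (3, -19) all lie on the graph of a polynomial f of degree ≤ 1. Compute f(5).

-31

Using the Lagrange interpolation formula with nodes 2, 3:
  L_0(t) = (t - 3) / -1
  L_1(t) = (t - 2) / 1
Then f(t) = -13·L_0(t) - 19·L_1(t).
Expanding and collecting terms gives f(t) = -6t - 1.
Evaluating at t = 5: f(5) = -31.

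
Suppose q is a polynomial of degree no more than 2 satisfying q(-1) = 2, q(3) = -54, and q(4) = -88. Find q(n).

Write q(n) = an^2 + bn + c. Substituting each data point gives a linear system:
  a - b + c = 2
  9a + 3b + c = -54
  16a + 4b + c = -88
Solving the system yields a = -4, b = -6, c = 0.
So q(n) = -4n² - 6n.
Check: q(3) = -54. ✓

q(n) = -4n^2 - 6n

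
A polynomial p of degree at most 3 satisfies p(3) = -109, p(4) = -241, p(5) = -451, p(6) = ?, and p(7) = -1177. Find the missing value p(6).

-757

On equispaced nodes a degree-3 polynomial has vanishing fourth forward difference, so
  p(3) - 4·p(4) + 6·p(5) - 4·p(6) + p(7) = 0.
Substituting the known values and solving for p(6):
  -4·p(6) = 3028
  p(6) = -757.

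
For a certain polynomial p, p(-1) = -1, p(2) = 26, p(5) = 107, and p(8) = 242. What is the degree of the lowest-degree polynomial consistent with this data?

Forward differences of the values at s = -1, 2, 5, 8:
  p  : -1  26  107  242
  Δ  : 27  81  135
  Δ^2: 54  54
  Δ^3: 0
The second differences are constant (54) and nonzero, while all higher differences vanish, so the minimal degree is 2.

2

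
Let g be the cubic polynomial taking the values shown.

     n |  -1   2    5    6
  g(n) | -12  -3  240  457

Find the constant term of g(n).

-5

Write g(n) = an^3 + bn^2 + cn + d. Substituting each data point gives a linear system:
  -a + b - c + d = -12
  8a + 4b + 2c + d = -3
  125a + 25b + 5c + d = 240
  216a + 36b + 6c + d = 457
Solving the system yields a = 3, b = -5, c = -1, d = -5.
So g(n) = 3n^3 - 5n^2 - n - 5.
The constant term is -5.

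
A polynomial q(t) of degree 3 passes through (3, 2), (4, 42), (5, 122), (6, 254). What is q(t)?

q(t) = 2t^3 - 4t^2 - 6t + 2

Write q(t) = at^3 + bt^2 + ct + d. Substituting each data point gives a linear system:
  27a + 9b + 3c + d = 2
  64a + 16b + 4c + d = 42
  125a + 25b + 5c + d = 122
  216a + 36b + 6c + d = 254
Solving the system yields a = 2, b = -4, c = -6, d = 2.
So q(t) = 2t³ - 4t² - 6t + 2.
Check: q(4) = 42. ✓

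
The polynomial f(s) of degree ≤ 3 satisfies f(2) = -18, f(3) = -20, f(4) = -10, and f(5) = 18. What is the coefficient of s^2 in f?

-3

Write f(s) = as^3 + bs^2 + cs + d. Substituting each data point gives a linear system:
  8a + 4b + 2c + d = -18
  27a + 9b + 3c + d = -20
  64a + 16b + 4c + d = -10
  125a + 25b + 5c + d = 18
Solving the system yields a = 1, b = -3, c = -6, d = -2.
So f(s) = s³ - 3s² - 6s - 2.
The coefficient of s^2 is -3.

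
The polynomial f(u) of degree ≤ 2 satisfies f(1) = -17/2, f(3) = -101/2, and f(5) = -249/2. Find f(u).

Write f(u) = au^2 + bu + c. Substituting each data point gives a linear system:
  a + b + c = -17/2
  9a + 3b + c = -101/2
  25a + 5b + c = -249/2
Solving the system yields a = -4, b = -5, c = 1/2.
So f(u) = -4u^2 - 5u + 1/2.
Check: f(5) = -249/2. ✓

f(u) = -4u^2 - 5u + 1/2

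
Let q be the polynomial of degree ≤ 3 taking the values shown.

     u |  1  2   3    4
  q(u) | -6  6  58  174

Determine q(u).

q(u) = 4u^3 - 4u^2 - 4u - 2

Write q(u) = au^3 + bu^2 + cu + d. Substituting each data point gives a linear system:
  a + b + c + d = -6
  8a + 4b + 2c + d = 6
  27a + 9b + 3c + d = 58
  64a + 16b + 4c + d = 174
Solving the system yields a = 4, b = -4, c = -4, d = -2.
So q(u) = 4u^3 - 4u^2 - 4u - 2.
Check: q(3) = 58. ✓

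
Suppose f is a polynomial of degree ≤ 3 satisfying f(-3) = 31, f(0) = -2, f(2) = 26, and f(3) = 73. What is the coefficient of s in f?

-2

Write f(s) = as^3 + bs^2 + cs + d. Substituting each data point gives a linear system:
  -27a + 9b - 3c + d = 31
  d = -2
  8a + 4b + 2c + d = 26
  27a + 9b + 3c + d = 73
Solving the system yields a = 1, b = 6, c = -2, d = -2.
So f(s) = s^3 + 6s^2 - 2s - 2.
The coefficient of s is -2.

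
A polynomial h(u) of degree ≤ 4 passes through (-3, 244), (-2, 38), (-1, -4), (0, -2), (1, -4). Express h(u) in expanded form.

h(u) = 3u^4 - 2u^3 - 5u^2 + 2u - 2

Write h(u) = au^4 + bu^3 + cu^2 + du + e. Substituting each data point gives a linear system:
  81a - 27b + 9c - 3d + e = 244
  16a - 8b + 4c - 2d + e = 38
  a - b + c - d + e = -4
  e = -2
  a + b + c + d + e = -4
Solving the system yields a = 3, b = -2, c = -5, d = 2, e = -2.
So h(u) = 3u⁴ - 2u³ - 5u² + 2u - 2.
Check: h(-1) = -4. ✓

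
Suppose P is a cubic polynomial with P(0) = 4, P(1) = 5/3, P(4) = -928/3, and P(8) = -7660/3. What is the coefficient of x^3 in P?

Write P(x) = ax^3 + bx^2 + cx + d. Substituting each data point gives a linear system:
  d = 4
  a + b + c + d = 5/3
  64a + 16b + 4c + d = -928/3
  512a + 64b + 8c + d = -7660/3
Solving the system yields a = -5, b = -1/3, c = 3, d = 4.
So P(x) = -5x³ - (1/3)x² + 3x + 4.
The leading coefficient is -5.

-5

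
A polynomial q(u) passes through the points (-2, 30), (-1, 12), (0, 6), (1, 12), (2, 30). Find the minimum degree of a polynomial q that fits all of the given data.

Forward differences of the values at u = -2, -1, 0, 1, 2:
  q  : 30  12  6  12  30
  Δ  : -18  -6  6  18
  Δ^2: 12  12  12
  Δ^3: 0  0
  Δ^4: 0
The second differences are constant (12) and nonzero, while all higher differences vanish, so the minimal degree is 2.

2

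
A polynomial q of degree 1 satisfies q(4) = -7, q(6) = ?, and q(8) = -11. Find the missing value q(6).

-9

On equispaced nodes a degree-1 polynomial has vanishing second forward difference, so
  q(4) - 2·q(6) + q(8) = 0.
Substituting the known values and solving for q(6):
  -2·q(6) = 18
  q(6) = -9.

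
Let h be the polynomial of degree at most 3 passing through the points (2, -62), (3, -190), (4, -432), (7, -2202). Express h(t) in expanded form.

h(t) = -6t^3 - 3t^2 + t - 4

Using the Lagrange interpolation formula with nodes 2, 3, 4, 7:
  L_0(t) = (t - 3)(t - 4)(t - 7) / -10
  L_1(t) = (t - 2)(t - 4)(t - 7) / 4
  L_2(t) = (t - 2)(t - 3)(t - 7) / -6
  L_3(t) = (t - 2)(t - 3)(t - 4) / 60
Then h(t) = -62·L_0(t) - 190·L_1(t) - 432·L_2(t) - 2202·L_3(t).
Expanding and collecting terms gives h(t) = -6t^3 - 3t^2 + t - 4.
Check: h(7) = -2202. ✓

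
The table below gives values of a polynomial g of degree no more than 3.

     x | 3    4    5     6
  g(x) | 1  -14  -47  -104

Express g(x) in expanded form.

g(x) = -x^3 + 3x^2 + x - 2

Using the Lagrange interpolation formula with nodes 3, 4, 5, 6:
  L_0(x) = (x - 4)(x - 5)(x - 6) / -6
  L_1(x) = (x - 3)(x - 5)(x - 6) / 2
  L_2(x) = (x - 3)(x - 4)(x - 6) / -2
  L_3(x) = (x - 3)(x - 4)(x - 5) / 6
Then g(x) = 1·L_0(x) - 14·L_1(x) - 47·L_2(x) - 104·L_3(x).
Expanding and collecting terms gives g(x) = -x^3 + 3x^2 + x - 2.
Check: g(5) = -47. ✓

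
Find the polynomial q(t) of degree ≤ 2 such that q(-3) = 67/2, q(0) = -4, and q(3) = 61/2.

q(t) = 4t^2 - (1/2)t - 4

Write q(t) = at^2 + bt + c. Substituting each data point gives a linear system:
  9a - 3b + c = 67/2
  c = -4
  9a + 3b + c = 61/2
Solving the system yields a = 4, b = -1/2, c = -4.
So q(t) = 4t² - (1/2)t - 4.
Check: q(0) = -4. ✓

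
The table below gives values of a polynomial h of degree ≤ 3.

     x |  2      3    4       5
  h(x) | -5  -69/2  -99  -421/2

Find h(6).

-381

Forward differences of the values at x = 2, 3, 4, 5:
  h  : -5  -69/2  -99  -421/2
  Δ  : -59/2  -129/2  -223/2
  Δ^2: -35  -47
  Δ^3: -12
The third differences are constant, confirming degree 3.
Interpolating (Newton forward form) and evaluating at x = 6 gives h(6) = -381.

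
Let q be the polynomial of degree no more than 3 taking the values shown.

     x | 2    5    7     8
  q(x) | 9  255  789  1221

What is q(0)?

5

Write q(x) = ax^3 + bx^2 + cx + d. Substituting each data point gives a linear system:
  8a + 4b + 2c + d = 9
  125a + 25b + 5c + d = 255
  343a + 49b + 7c + d = 789
  512a + 64b + 8c + d = 1221
Solving the system yields a = 3, b = -5, c = 0, d = 5.
So q(x) = 3x³ - 5x² + 5.
Then q(0) = 5.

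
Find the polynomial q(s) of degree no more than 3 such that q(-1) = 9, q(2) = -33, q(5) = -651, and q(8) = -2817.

Using the Lagrange interpolation formula with nodes -1, 2, 5, 8:
  L_0(s) = (s - 2)(s - 5)(s - 8) / -162
  L_1(s) = (s + 1)(s - 5)(s - 8) / 54
  L_2(s) = (s + 1)(s - 2)(s - 8) / -54
  L_3(s) = (s + 1)(s - 2)(s - 5) / 162
Then q(s) = 9·L_0(s) - 33·L_1(s) - 651·L_2(s) - 2817·L_3(s).
Expanding and collecting terms gives q(s) = -6s³ + 4s² - 1.
Check: q(2) = -33. ✓

q(s) = -6s^3 + 4s^2 - 1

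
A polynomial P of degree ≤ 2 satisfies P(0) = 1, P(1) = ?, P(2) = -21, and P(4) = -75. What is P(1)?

-6

The 3 known points determine the degree-2 polynomial uniquely.
Write P(n) = an^2 + bn + c. Substituting each data point gives a linear system:
  c = 1
  4a + 2b + c = -21
  16a + 4b + c = -75
Solving the system yields a = -4, b = -3, c = 1.
So P(n) = -4n^2 - 3n + 1.
Then P(1) = -6.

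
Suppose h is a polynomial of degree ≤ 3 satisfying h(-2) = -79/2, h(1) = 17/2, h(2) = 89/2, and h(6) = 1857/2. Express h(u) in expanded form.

h(u) = 4u^3 + u^2 + 5u - 3/2

Write h(u) = au^3 + bu^2 + cu + d. Substituting each data point gives a linear system:
  -8a + 4b - 2c + d = -79/2
  a + b + c + d = 17/2
  8a + 4b + 2c + d = 89/2
  216a + 36b + 6c + d = 1857/2
Solving the system yields a = 4, b = 1, c = 5, d = -3/2.
So h(u) = 4u³ + u² + 5u - 3/2.
Check: h(-2) = -79/2. ✓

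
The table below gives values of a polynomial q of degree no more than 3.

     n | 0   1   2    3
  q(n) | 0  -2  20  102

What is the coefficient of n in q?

-2

Write q(n) = an^3 + bn^2 + cn + d. Substituting each data point gives a linear system:
  d = 0
  a + b + c + d = -2
  8a + 4b + 2c + d = 20
  27a + 9b + 3c + d = 102
Solving the system yields a = 6, b = -6, c = -2, d = 0.
So q(n) = 6n^3 - 6n^2 - 2n.
The coefficient of n is -2.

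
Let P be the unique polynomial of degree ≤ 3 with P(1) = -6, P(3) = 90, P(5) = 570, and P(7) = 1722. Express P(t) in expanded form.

P(t) = 6t^3 - 6t^2 - 6t

Using the Lagrange interpolation formula with nodes 1, 3, 5, 7:
  L_0(t) = (t - 3)(t - 5)(t - 7) / -48
  L_1(t) = (t - 1)(t - 5)(t - 7) / 16
  L_2(t) = (t - 1)(t - 3)(t - 7) / -16
  L_3(t) = (t - 1)(t - 3)(t - 5) / 48
Then P(t) = -6·L_0(t) + 90·L_1(t) + 570·L_2(t) + 1722·L_3(t).
Expanding and collecting terms gives P(t) = 6t^3 - 6t^2 - 6t.
Check: P(3) = 90. ✓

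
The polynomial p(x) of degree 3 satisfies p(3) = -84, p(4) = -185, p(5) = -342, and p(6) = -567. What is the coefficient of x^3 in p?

-2

Write p(x) = ax^3 + bx^2 + cx + d. Substituting each data point gives a linear system:
  27a + 9b + 3c + d = -84
  64a + 16b + 4c + d = -185
  125a + 25b + 5c + d = -342
  216a + 36b + 6c + d = -567
Solving the system yields a = -2, b = -4, c = 1, d = 3.
So p(x) = -2x³ - 4x² + x + 3.
The leading coefficient is -2.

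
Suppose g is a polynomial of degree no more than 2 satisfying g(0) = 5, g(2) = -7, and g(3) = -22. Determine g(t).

g(t) = -3t^2 + 5

Write g(t) = at^2 + bt + c. Substituting each data point gives a linear system:
  c = 5
  4a + 2b + c = -7
  9a + 3b + c = -22
Solving the system yields a = -3, b = 0, c = 5.
So g(t) = -3t^2 + 5.
Check: g(0) = 5. ✓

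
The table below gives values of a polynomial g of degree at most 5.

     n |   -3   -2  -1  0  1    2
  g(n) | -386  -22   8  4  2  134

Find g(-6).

Forward differences of the values at n = -3, -2, -1, 0, 1, 2:
  g  : -386  -22  8  4  2  134
  Δ  : 364  30  -4  -2  132
  Δ^2: -334  -34  2  134
  Δ^3: 300  36  132
  Δ^4: -264  96
  Δ^5: 360
The fifth differences are constant, confirming degree 5.
Interpolating (Newton forward form) and evaluating at n = -6 gives g(-6) = -18002.

-18002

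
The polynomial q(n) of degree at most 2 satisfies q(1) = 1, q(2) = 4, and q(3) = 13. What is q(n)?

q(n) = 3n^2 - 6n + 4

Write q(n) = an^2 + bn + c. Substituting each data point gives a linear system:
  a + b + c = 1
  4a + 2b + c = 4
  9a + 3b + c = 13
Solving the system yields a = 3, b = -6, c = 4.
So q(n) = 3n^2 - 6n + 4.
Check: q(3) = 13. ✓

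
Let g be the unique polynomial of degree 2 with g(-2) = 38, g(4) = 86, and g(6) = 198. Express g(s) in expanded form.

g(s) = 6s^2 - 4s + 6

Using the Lagrange interpolation formula with nodes -2, 4, 6:
  L_0(s) = (s - 4)(s - 6) / 48
  L_1(s) = (s + 2)(s - 6) / -12
  L_2(s) = (s + 2)(s - 4) / 16
Then g(s) = 38·L_0(s) + 86·L_1(s) + 198·L_2(s).
Expanding and collecting terms gives g(s) = 6s^2 - 4s + 6.
Check: g(4) = 86. ✓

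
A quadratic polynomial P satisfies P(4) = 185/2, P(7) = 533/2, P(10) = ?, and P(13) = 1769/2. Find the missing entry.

1061/2

On equispaced nodes a degree-2 polynomial has vanishing third forward difference, so
  - P(4) + 3·P(7) - 3·P(10) + P(13) = 0.
Substituting the known values and solving for P(10):
  -3·P(10) = -3183/2
  P(10) = 1061/2.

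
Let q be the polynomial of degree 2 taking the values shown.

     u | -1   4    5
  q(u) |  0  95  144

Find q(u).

q(u) = 5u^2 + 4u - 1

Using the Lagrange interpolation formula with nodes -1, 4, 5:
  L_0(u) = (u - 4)(u - 5) / 30
  L_1(u) = (u + 1)(u - 5) / -5
  L_2(u) = (u + 1)(u - 4) / 6
Then q(u) = 0·L_0(u) + 95·L_1(u) + 144·L_2(u).
Expanding and collecting terms gives q(u) = 5u² + 4u - 1.
Check: q(5) = 144. ✓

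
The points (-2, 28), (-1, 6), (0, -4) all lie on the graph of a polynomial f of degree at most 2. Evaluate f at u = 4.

76

Using the Lagrange interpolation formula with nodes -2, -1, 0:
  L_0(u) = (u + 1)u / 2
  L_1(u) = (u + 2)u / -1
  L_2(u) = (u + 2)(u + 1) / 2
Then f(u) = 28·L_0(u) + 6·L_1(u) - 4·L_2(u).
Expanding and collecting terms gives f(u) = 6u^2 - 4u - 4.
Evaluating at u = 4: f(4) = 76.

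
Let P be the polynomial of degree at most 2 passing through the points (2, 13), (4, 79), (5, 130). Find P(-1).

4

Write P(u) = au^2 + bu + c. Substituting each data point gives a linear system:
  4a + 2b + c = 13
  16a + 4b + c = 79
  25a + 5b + c = 130
Solving the system yields a = 6, b = -3, c = -5.
So P(u) = 6u^2 - 3u - 5.
Then P(-1) = 4.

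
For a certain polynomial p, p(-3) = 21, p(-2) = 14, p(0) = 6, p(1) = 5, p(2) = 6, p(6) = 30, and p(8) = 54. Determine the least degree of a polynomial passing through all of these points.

2

Divided differences on the nodes -3, -2, 0, 1, 2, 6, 8:
  order 0: 21  14  6  5  6  30  54
  order 1: -7  -4  -1  1  6  12
  order 2: 1  1  1  1  1
  order 3: 0  0  0  0
  order 4: 0  0  0
  order 5: 0  0
  order 6: 0
The order-2 divided differences are all 1 (nonzero) and every higher order vanishes, so the data lies on a polynomial of degree exactly 2.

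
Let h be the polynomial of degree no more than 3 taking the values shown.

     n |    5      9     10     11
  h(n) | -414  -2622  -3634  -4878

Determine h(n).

Write h(n) = an^3 + bn^2 + cn + d. Substituting each data point gives a linear system:
  125a + 25b + 5c + d = -414
  729a + 81b + 9c + d = -2622
  1000a + 100b + 10c + d = -3634
  1331a + 121b + 11c + d = -4878
Solving the system yields a = -4, b = 4, c = -4, d = 6.
So h(n) = -4n^3 + 4n^2 - 4n + 6.
Check: h(10) = -3634. ✓

h(n) = -4n^3 + 4n^2 - 4n + 6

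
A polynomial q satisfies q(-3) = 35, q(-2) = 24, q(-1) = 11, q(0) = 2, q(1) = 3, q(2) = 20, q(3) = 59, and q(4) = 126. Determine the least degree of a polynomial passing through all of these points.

Forward differences of the values at x = -3, -2, -1, 0, 1, 2, 3, 4:
  q  : 35  24  11  2  3  20  59  126
  Δ  : -11  -13  -9  1  17  39  67
  Δ^2: -2  4  10  16  22  28
  Δ^3: 6  6  6  6  6
  Δ^4: 0  0  0  0
  Δ^5: 0  0  0
  Δ^6: 0  0
  Δ^7: 0
The third differences are constant (6) and nonzero, while all higher differences vanish, so the minimal degree is 3.

3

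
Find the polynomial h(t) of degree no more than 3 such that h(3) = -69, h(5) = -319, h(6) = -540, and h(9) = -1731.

Write h(t) = at^3 + bt^2 + ct + d. Substituting each data point gives a linear system:
  27a + 9b + 3c + d = -69
  125a + 25b + 5c + d = -319
  216a + 36b + 6c + d = -540
  729a + 81b + 9c + d = -1731
Solving the system yields a = -2, b = -4, c = 5, d = 6.
So h(t) = -2t^3 - 4t^2 + 5t + 6.
Check: h(9) = -1731. ✓

h(t) = -2t^3 - 4t^2 + 5t + 6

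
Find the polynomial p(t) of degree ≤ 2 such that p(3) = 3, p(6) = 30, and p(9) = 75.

p(t) = t^2 - 6

Write p(t) = at^2 + bt + c. Substituting each data point gives a linear system:
  9a + 3b + c = 3
  36a + 6b + c = 30
  81a + 9b + c = 75
Solving the system yields a = 1, b = 0, c = -6.
So p(t) = t^2 - 6.
Check: p(6) = 30. ✓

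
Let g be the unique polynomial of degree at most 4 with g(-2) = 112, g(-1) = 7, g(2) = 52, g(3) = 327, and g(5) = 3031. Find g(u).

g(u) = 6u^4 - 5u^3 - 5u^2 + 5u + 6

Write g(u) = au^4 + bu^3 + cu^2 + du + e. Substituting each data point gives a linear system:
  16a - 8b + 4c - 2d + e = 112
  a - b + c - d + e = 7
  16a + 8b + 4c + 2d + e = 52
  81a + 27b + 9c + 3d + e = 327
  625a + 125b + 25c + 5d + e = 3031
Solving the system yields a = 6, b = -5, c = -5, d = 5, e = 6.
So g(u) = 6u^4 - 5u^3 - 5u^2 + 5u + 6.
Check: g(3) = 327. ✓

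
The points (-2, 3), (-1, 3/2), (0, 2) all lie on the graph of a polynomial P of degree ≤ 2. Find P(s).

P(s) = s^2 + (3/2)s + 2

Write P(s) = as^2 + bs + c. Substituting each data point gives a linear system:
  4a - 2b + c = 3
  a - b + c = 3/2
  c = 2
Solving the system yields a = 1, b = 3/2, c = 2.
So P(s) = s² + (3/2)s + 2.
Check: P(-2) = 3. ✓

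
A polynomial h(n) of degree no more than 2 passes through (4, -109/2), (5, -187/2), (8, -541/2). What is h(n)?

Using the Lagrange interpolation formula with nodes 4, 5, 8:
  L_0(n) = (n - 5)(n - 8) / 4
  L_1(n) = (n - 4)(n - 8) / -3
  L_2(n) = (n - 4)(n - 5) / 12
Then h(n) = -109/2·L_0(n) - 187/2·L_1(n) - 541/2·L_2(n).
Expanding and collecting terms gives h(n) = -5n² + 6n + 3/2.
Check: h(8) = -541/2. ✓

h(n) = -5n^2 + 6n + 3/2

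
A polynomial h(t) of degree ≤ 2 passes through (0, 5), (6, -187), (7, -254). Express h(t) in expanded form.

h(t) = -5t^2 - 2t + 5

Using the Lagrange interpolation formula with nodes 0, 6, 7:
  L_0(t) = (t - 6)(t - 7) / 42
  L_1(t) = t(t - 7) / -6
  L_2(t) = t(t - 6) / 7
Then h(t) = 5·L_0(t) - 187·L_1(t) - 254·L_2(t).
Expanding and collecting terms gives h(t) = -5t² - 2t + 5.
Check: h(6) = -187. ✓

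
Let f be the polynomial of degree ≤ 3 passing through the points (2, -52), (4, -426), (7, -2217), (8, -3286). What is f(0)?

Write f(n) = an^3 + bn^2 + cn + d. Substituting each data point gives a linear system:
  8a + 4b + 2c + d = -52
  64a + 16b + 4c + d = -426
  343a + 49b + 7c + d = -2217
  512a + 64b + 8c + d = -3286
Solving the system yields a = -6, b = -4, c = 5, d = 2.
So f(n) = -6n³ - 4n² + 5n + 2.
Then f(0) = 2.

2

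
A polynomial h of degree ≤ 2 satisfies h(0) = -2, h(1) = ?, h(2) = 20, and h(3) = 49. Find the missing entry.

3

The 3 known points determine the degree-2 polynomial uniquely.
Write h(s) = as^2 + bs + c. Substituting each data point gives a linear system:
  c = -2
  4a + 2b + c = 20
  9a + 3b + c = 49
Solving the system yields a = 6, b = -1, c = -2.
So h(s) = 6s^2 - s - 2.
Then h(1) = 3.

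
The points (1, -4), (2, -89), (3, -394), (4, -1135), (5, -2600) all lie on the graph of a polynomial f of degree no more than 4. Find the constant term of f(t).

5

Write f(t) = at^4 + bt^3 + ct^2 + dt + e. Substituting each data point gives a linear system:
  a + b + c + d + e = -4
  16a + 8b + 4c + 2d + e = -89
  81a + 27b + 9c + 3d + e = -394
  256a + 64b + 16c + 4d + e = -1135
  625a + 125b + 25c + 5d + e = -2600
Solving the system yields a = -3, b = -6, c = 1, d = -1, e = 5.
So f(t) = -3t^4 - 6t^3 + t^2 - t + 5.
The constant term is 5.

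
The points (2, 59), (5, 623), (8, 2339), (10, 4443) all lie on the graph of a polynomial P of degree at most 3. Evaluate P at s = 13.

9519

Using the Lagrange interpolation formula with nodes 2, 5, 8, 10:
  L_0(s) = (s - 5)(s - 8)(s - 10) / -144
  L_1(s) = (s - 2)(s - 8)(s - 10) / 45
  L_2(s) = (s - 2)(s - 5)(s - 10) / -36
  L_3(s) = (s - 2)(s - 5)(s - 8) / 80
Then P(s) = 59·L_0(s) + 623·L_1(s) + 2339·L_2(s) + 4443·L_3(s).
Expanding and collecting terms gives P(s) = 4s^3 + 4s^2 + 4s + 3.
Evaluating at s = 13: P(13) = 9519.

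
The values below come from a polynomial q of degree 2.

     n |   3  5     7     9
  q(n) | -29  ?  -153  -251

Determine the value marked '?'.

-79

On equispaced nodes a degree-2 polynomial has vanishing third forward difference, so
  - q(3) + 3·q(5) - 3·q(7) + q(9) = 0.
Substituting the known values and solving for q(5):
  3·q(5) = -237
  q(5) = -79.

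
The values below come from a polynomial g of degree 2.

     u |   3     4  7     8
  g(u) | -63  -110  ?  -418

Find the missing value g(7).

The 3 known points determine the degree-2 polynomial uniquely.
Write g(u) = au^2 + bu + c. Substituting each data point gives a linear system:
  9a + 3b + c = -63
  16a + 4b + c = -110
  64a + 8b + c = -418
Solving the system yields a = -6, b = -5, c = 6.
So g(u) = -6u^2 - 5u + 6.
Then g(7) = -323.

-323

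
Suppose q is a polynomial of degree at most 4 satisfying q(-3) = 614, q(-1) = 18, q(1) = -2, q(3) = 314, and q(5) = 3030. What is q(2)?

39

Forward differences of the values at n = -3, -1, 1, 3, 5:
  q  : 614  18  -2  314  3030
  Δ  : -596  -20  316  2716
  Δ^2: 576  336  2400
  Δ^3: -240  2064
  Δ^4: 2304
The fourth differences are constant, confirming degree 4.
Interpolating (Newton forward form) and evaluating at n = 2 gives q(2) = 39.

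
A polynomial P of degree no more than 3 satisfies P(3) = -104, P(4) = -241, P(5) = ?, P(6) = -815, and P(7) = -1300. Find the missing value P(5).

On equispaced nodes a degree-3 polynomial has vanishing fourth forward difference, so
  P(3) - 4·P(4) + 6·P(5) - 4·P(6) + P(7) = 0.
Substituting the known values and solving for P(5):
  6·P(5) = -2820
  P(5) = -470.

-470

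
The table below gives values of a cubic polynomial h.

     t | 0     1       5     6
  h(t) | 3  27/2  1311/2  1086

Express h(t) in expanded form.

Using the Lagrange interpolation formula with nodes 0, 1, 5, 6:
  L_0(t) = (t - 1)(t - 5)(t - 6) / -30
  L_1(t) = t(t - 5)(t - 6) / 20
  L_2(t) = t(t - 1)(t - 6) / -20
  L_3(t) = t(t - 1)(t - 5) / 30
Then h(t) = 3·L_0(t) + 27/2·L_1(t) + 1311/2·L_2(t) + 1086·L_3(t).
Expanding and collecting terms gives h(t) = 4t³ + 6t² + (1/2)t + 3.
Check: h(5) = 1311/2. ✓

h(t) = 4t^3 + 6t^2 + (1/2)t + 3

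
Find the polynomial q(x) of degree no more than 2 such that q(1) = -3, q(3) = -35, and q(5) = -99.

q(x) = -4x^2 + 1

Write q(x) = ax^2 + bx + c. Substituting each data point gives a linear system:
  a + b + c = -3
  9a + 3b + c = -35
  25a + 5b + c = -99
Solving the system yields a = -4, b = 0, c = 1.
So q(x) = -4x² + 1.
Check: q(5) = -99. ✓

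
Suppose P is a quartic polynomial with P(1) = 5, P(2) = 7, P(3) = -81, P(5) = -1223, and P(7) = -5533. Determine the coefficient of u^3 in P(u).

Write P(u) = au^4 + bu^3 + cu^2 + du + e. Substituting each data point gives a linear system:
  a + b + c + d + e = 5
  16a + 8b + 4c + 2d + e = 7
  81a + 27b + 9c + 3d + e = -81
  625a + 125b + 25c + 5d + e = -1223
  2401a + 343b + 49c + 7d + e = -5533
Solving the system yields a = -3, b = 4, c = 6, d = 1, e = -3.
So P(u) = -3u^4 + 4u^3 + 6u^2 + u - 3.
The coefficient of u^3 is 4.

4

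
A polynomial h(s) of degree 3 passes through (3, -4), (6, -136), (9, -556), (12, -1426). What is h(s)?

Write h(s) = as^3 + bs^2 + cs + d. Substituting each data point gives a linear system:
  27a + 9b + 3c + d = -4
  216a + 36b + 6c + d = -136
  729a + 81b + 9c + d = -556
  1728a + 144b + 12c + d = -1426
Solving the system yields a = -1, b = 2, c = 1, d = 2.
So h(s) = -s^3 + 2s^2 + s + 2.
Check: h(3) = -4. ✓

h(s) = -s^3 + 2s^2 + s + 2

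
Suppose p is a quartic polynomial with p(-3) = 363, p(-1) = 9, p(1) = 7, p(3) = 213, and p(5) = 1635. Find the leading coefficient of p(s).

Write p(s) = as^4 + bs^3 + cs^2 + ds + e. Substituting each data point gives a linear system:
  81a - 27b + 9c - 3d + e = 363
  a - b + c - d + e = 9
  a + b + c + d + e = 7
  81a + 27b + 9c + 3d + e = 213
  625a + 125b + 25c + 5d + e = 1635
Solving the system yields a = 3, b = -3, c = 5, d = 2, e = 0.
So p(s) = 3s^4 - 3s^3 + 5s^2 + 2s.
The leading coefficient is 3.

3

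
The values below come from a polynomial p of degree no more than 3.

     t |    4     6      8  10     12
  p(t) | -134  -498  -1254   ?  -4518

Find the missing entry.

On equispaced nodes a degree-3 polynomial has vanishing fourth forward difference, so
  p(4) - 4·p(6) + 6·p(8) - 4·p(10) + p(12) = 0.
Substituting the known values and solving for p(10):
  -4·p(10) = 10184
  p(10) = -2546.

-2546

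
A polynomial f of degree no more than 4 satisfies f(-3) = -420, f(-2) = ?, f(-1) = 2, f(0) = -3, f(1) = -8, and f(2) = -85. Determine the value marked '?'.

On equispaced nodes a degree-4 polynomial has vanishing fifth forward difference, so
  - f(-3) + 5·f(-2) - 10·f(-1) + 10·f(0) - 5·f(1) + f(2) = 0.
Substituting the known values and solving for f(-2):
  5·f(-2) = -325
  f(-2) = -65.

-65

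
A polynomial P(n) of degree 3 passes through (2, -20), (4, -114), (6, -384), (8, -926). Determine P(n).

P(n) = -2n^3 + 2n^2 - 3n - 6

Write P(n) = an^3 + bn^2 + cn + d. Substituting each data point gives a linear system:
  8a + 4b + 2c + d = -20
  64a + 16b + 4c + d = -114
  216a + 36b + 6c + d = -384
  512a + 64b + 8c + d = -926
Solving the system yields a = -2, b = 2, c = -3, d = -6.
So P(n) = -2n^3 + 2n^2 - 3n - 6.
Check: P(8) = -926. ✓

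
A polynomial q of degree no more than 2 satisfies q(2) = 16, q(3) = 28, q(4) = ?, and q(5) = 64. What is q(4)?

On equispaced nodes a degree-2 polynomial has vanishing third forward difference, so
  - q(2) + 3·q(3) - 3·q(4) + q(5) = 0.
Substituting the known values and solving for q(4):
  -3·q(4) = -132
  q(4) = 44.

44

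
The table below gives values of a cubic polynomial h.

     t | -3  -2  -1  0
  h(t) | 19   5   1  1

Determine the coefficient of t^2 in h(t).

Write h(t) = at^3 + bt^2 + ct + d. Substituting each data point gives a linear system:
  -27a + 9b - 3c + d = 19
  -8a + 4b - 2c + d = 5
  -a + b - c + d = 1
  d = 1
Solving the system yields a = -1, b = -1, c = 0, d = 1.
So h(t) = -t^3 - t^2 + 1.
The coefficient of t^2 is -1.

-1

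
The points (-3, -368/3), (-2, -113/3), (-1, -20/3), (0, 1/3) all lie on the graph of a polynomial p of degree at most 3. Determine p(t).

Using the Lagrange interpolation formula with nodes -3, -2, -1, 0:
  L_0(t) = (t + 2)(t + 1)t / -6
  L_1(t) = (t + 3)(t + 1)t / 2
  L_2(t) = (t + 3)(t + 2)t / -2
  L_3(t) = (t + 3)(t + 2)(t + 1) / 6
Then p(t) = -368/3·L_0(t) - 113/3·L_1(t) - 20/3·L_2(t) + 1/3·L_3(t).
Expanding and collecting terms gives p(t) = 5t³ + 3t² + 5t + 1/3.
Check: p(-1) = -20/3. ✓

p(t) = 5t^3 + 3t^2 + 5t + 1/3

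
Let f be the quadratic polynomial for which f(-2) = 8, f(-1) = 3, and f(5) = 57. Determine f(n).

Write f(n) = an^2 + bn + c. Substituting each data point gives a linear system:
  4a - 2b + c = 8
  a - b + c = 3
  25a + 5b + c = 57
Solving the system yields a = 2, b = 1, c = 2.
So f(n) = 2n^2 + n + 2.
Check: f(-1) = 3. ✓

f(n) = 2n^2 + n + 2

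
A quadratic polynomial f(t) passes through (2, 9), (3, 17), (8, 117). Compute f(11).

Using the Lagrange interpolation formula with nodes 2, 3, 8:
  L_0(t) = (t - 3)(t - 8) / 6
  L_1(t) = (t - 2)(t - 8) / -5
  L_2(t) = (t - 2)(t - 3) / 30
Then f(t) = 9·L_0(t) + 17·L_1(t) + 117·L_2(t).
Expanding and collecting terms gives f(t) = 2t^2 - 2t + 5.
Evaluating at t = 11: f(11) = 225.

225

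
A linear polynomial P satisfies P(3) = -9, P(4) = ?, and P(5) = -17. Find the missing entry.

-13

On equispaced nodes a degree-1 polynomial has vanishing second forward difference, so
  P(3) - 2·P(4) + P(5) = 0.
Substituting the known values and solving for P(4):
  -2·P(4) = 26
  P(4) = -13.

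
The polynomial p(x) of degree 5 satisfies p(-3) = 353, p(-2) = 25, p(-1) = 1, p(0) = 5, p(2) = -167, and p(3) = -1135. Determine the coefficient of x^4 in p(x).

-5

Write p(x) = ax^5 + bx^4 + cx^3 + dx^2 + ex + k. Substituting each data point gives a linear system:
  -243a + 81b - 27c + 9d - 3e + k = 353
  -32a + 16b - 8c + 4d - 2e + k = 25
  -a + b - c + d - e + k = 1
  k = 5
  32a + 16b + 8c + 4d + 2e + k = -167
  243a + 81b + 27c + 9d + 3e + k = -1135
Solving the system yields a = -3, b = -5, c = -1, d = 1, e = 4, k = 5.
So p(x) = -3x⁵ - 5x⁴ - x³ + x² + 4x + 5.
The coefficient of x^4 is -5.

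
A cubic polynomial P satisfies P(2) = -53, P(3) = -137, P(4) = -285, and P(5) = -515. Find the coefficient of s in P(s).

-2

Write P(s) = as^3 + bs^2 + cs + d. Substituting each data point gives a linear system:
  8a + 4b + 2c + d = -53
  27a + 9b + 3c + d = -137
  64a + 16b + 4c + d = -285
  125a + 25b + 5c + d = -515
Solving the system yields a = -3, b = -5, c = -2, d = -5.
So P(s) = -3s^3 - 5s^2 - 2s - 5.
The coefficient of s is -2.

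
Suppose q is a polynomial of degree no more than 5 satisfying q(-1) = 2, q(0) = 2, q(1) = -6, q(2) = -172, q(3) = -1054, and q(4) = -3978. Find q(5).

Forward differences of the values at u = -1, 0, 1, 2, 3, 4:
  q  : 2  2  -6  -172  -1054  -3978
  Δ  : 0  -8  -166  -882  -2924
  Δ^2: -8  -158  -716  -2042
  Δ^3: -150  -558  -1326
  Δ^4: -408  -768
  Δ^5: -360
The fifth differences are constant, confirming degree 5.
Interpolating (Newton forward form) and evaluating at u = 5 gives q(5) = -11398.

-11398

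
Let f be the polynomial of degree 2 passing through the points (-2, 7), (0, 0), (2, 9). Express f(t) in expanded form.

Write f(t) = at^2 + bt + c. Substituting each data point gives a linear system:
  4a - 2b + c = 7
  c = 0
  4a + 2b + c = 9
Solving the system yields a = 2, b = 1/2, c = 0.
So f(t) = 2t^2 + (1/2)t.
Check: f(0) = 0. ✓

f(t) = 2t^2 + (1/2)t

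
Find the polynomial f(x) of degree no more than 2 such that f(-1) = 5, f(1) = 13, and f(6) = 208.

f(x) = 5x^2 + 4x + 4

Using the Lagrange interpolation formula with nodes -1, 1, 6:
  L_0(x) = (x - 1)(x - 6) / 14
  L_1(x) = (x + 1)(x - 6) / -10
  L_2(x) = (x + 1)(x - 1) / 35
Then f(x) = 5·L_0(x) + 13·L_1(x) + 208·L_2(x).
Expanding and collecting terms gives f(x) = 5x^2 + 4x + 4.
Check: f(6) = 208. ✓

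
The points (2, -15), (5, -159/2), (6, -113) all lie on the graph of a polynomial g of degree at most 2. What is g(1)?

-11/2

Write g(s) = as^2 + bs + c. Substituting each data point gives a linear system:
  4a + 2b + c = -15
  25a + 5b + c = -159/2
  36a + 6b + c = -113
Solving the system yields a = -3, b = -1/2, c = -2.
So g(s) = -3s^2 - (1/2)s - 2.
Then g(1) = -11/2.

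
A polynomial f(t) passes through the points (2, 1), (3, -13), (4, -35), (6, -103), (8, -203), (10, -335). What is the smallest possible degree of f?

2

Divided differences on the nodes 2, 3, 4, 6, 8, 10:
  order 0: 1  -13  -35  -103  -203  -335
  order 1: -14  -22  -34  -50  -66
  order 2: -4  -4  -4  -4
  order 3: 0  0  0
  order 4: 0  0
  order 5: 0
The order-2 divided differences are all -4 (nonzero) and every higher order vanishes, so the data lies on a polynomial of degree exactly 2.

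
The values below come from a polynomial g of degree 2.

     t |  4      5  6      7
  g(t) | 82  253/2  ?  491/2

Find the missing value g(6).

181

The 3 known points determine the degree-2 polynomial uniquely.
Write g(t) = at^2 + bt + c. Substituting each data point gives a linear system:
  16a + 4b + c = 82
  25a + 5b + c = 253/2
  49a + 7b + c = 491/2
Solving the system yields a = 5, b = -1/2, c = 4.
So g(t) = 5t^2 - (1/2)t + 4.
Then g(6) = 181.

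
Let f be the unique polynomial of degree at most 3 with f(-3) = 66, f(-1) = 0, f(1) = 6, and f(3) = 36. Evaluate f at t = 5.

Write f(t) = at^3 + bt^2 + ct + d. Substituting each data point gives a linear system:
  -27a + 9b - 3c + d = 66
  -a + b - c + d = 0
  a + b + c + d = 6
  27a + 9b + 3c + d = 36
Solving the system yields a = -1, b = 6, c = 4, d = -3.
So f(t) = -t^3 + 6t^2 + 4t - 3.
Then f(5) = 42.

42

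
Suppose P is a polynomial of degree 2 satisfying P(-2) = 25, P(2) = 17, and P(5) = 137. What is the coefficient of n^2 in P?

6

Write P(n) = an^2 + bn + c. Substituting each data point gives a linear system:
  4a - 2b + c = 25
  4a + 2b + c = 17
  25a + 5b + c = 137
Solving the system yields a = 6, b = -2, c = -3.
So P(n) = 6n^2 - 2n - 3.
The leading coefficient is 6.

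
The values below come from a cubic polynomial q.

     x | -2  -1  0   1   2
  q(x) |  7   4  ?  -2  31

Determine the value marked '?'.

-5

The 4 known points determine the degree-3 polynomial uniquely.
Write q(x) = ax^3 + bx^2 + cx + d. Substituting each data point gives a linear system:
  -8a + 4b - 2c + d = 7
  -a + b - c + d = 4
  a + b + c + d = -2
  8a + 4b + 2c + d = 31
Solving the system yields a = 3, b = 6, c = -6, d = -5.
So q(x) = 3x^3 + 6x^2 - 6x - 5.
Then q(0) = -5.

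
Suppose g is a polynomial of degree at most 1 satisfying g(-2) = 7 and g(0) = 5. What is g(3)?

2

Write g(n) = an + b. Substituting each data point gives a linear system:
  -2a + b = 7
  b = 5
Solving the system yields a = -1, b = 5.
So g(n) = -n + 5.
Then g(3) = 2.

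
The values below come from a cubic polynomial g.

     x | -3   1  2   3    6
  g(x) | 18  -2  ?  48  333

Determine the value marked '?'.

The 4 known points determine the degree-3 polynomial uniquely.
Write g(x) = ax^3 + bx^2 + cx + d. Substituting each data point gives a linear system:
  -27a + 9b - 3c + d = 18
  a + b + c + d = -2
  27a + 9b + 3c + d = 48
  216a + 36b + 6c + d = 333
Solving the system yields a = 1, b = 4, c = -4, d = -3.
So g(x) = x^3 + 4x^2 - 4x - 3.
Then g(2) = 13.

13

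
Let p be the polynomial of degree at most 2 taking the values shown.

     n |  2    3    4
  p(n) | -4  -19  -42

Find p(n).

Write p(n) = an^2 + bn + c. Substituting each data point gives a linear system:
  4a + 2b + c = -4
  9a + 3b + c = -19
  16a + 4b + c = -42
Solving the system yields a = -4, b = 5, c = 2.
So p(n) = -4n² + 5n + 2.
Check: p(4) = -42. ✓

p(n) = -4n^2 + 5n + 2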